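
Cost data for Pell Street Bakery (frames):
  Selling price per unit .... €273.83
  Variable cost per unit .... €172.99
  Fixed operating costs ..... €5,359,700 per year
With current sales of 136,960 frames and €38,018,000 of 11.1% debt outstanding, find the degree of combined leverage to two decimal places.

3.26

Contribution at this volume is 136,960 × €100.84 = €13,811,046.40.
EBIT = €13,811,046.40 − €5,359,700 = €8,451,346.40. Interest = €4,219,998.00, so EBIT − I = €4,231,348.40.
Degree of total leverage = total CM / (EBIT − interest) = €13,811,046.40 / €4,231,348.40 = 3.2640.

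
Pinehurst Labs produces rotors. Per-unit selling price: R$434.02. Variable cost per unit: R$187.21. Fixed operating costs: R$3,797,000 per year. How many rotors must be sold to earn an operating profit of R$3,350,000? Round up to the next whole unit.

Unit CM = price − variable cost = R$434.02 − R$187.21 = R$246.81.
Required volume = (fixed costs + target profit) ÷ CM = (R$3,797,000 + R$3,350,000) ÷ R$246.81 = 28,957.50, so 28,958 rotors.

28,958 rotors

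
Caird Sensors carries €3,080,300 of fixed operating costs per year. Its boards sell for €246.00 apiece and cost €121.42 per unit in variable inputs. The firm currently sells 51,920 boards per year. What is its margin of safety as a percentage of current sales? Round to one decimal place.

52.4%

Contribution margin per unit = €246.00 − €121.42 = €124.58. Break-even units = €3,080,300 ÷ €124.58 = 24,725.48; break-even revenue = 24,725.48 × €246.00 = €6,082,467.49.
Actual sales revenue = 51,920 × €246.00 = €12,772,320.00.
Margin of safety = (€12,772,320.00 − €6,082,467.49) ÷ €12,772,320.00 = 52.4%.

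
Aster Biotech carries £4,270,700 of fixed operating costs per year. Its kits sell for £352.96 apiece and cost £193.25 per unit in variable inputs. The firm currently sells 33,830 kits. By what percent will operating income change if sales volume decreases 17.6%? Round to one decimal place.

-84.0%

Contribution at this volume is 33,830 × £159.71 = £5,402,989.30.
Subtracting fixed costs: EBIT = £5,402,989.30 − £4,270,700 = £1,132,289.30.
DOL = contribution ÷ EBIT = £5,402,989.30 ÷ £1,132,289.30 = 4.7717.
Operating income changes by 4.7717 × -17.6% = -84.0%.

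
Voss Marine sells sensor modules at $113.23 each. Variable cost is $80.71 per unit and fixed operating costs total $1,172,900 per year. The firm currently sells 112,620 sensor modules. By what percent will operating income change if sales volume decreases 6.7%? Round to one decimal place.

-9.9%

At 112,620 units, contribution = 112,620 × $32.52 = $3,662,402.40.
EBIT = $3,662,402.40 − $1,172,900 = $2,489,502.40.
Degree of operating leverage = $3,662,402.40 / $2,489,502.40 = 1.4711.
Operating income changes by 1.4711 × -6.7% = -9.9%.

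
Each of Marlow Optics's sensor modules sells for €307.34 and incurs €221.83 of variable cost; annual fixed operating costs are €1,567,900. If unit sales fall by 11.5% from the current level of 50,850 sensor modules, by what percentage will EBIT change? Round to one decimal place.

Total contribution margin = 50,850 × €85.51 = €4,348,183.50.
Subtracting fixed costs: EBIT = €4,348,183.50 − €1,567,900 = €2,780,283.50.
DOL = contribution ÷ EBIT = €4,348,183.50 ÷ €2,780,283.50 = 1.5639.
So EBIT moves 1.5639 × (-11.5%) = -18.0%.

-18.0%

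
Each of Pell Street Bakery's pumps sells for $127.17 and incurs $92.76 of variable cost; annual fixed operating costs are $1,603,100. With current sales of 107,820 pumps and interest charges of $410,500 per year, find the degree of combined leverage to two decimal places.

2.19

At 107,820 units, contribution = 107,820 × $34.41 = $3,710,086.20.
Subtracting fixed costs: EBIT = $3,710,086.20 − $1,603,100 = $2,106,986.20. Interest = $410,500.00, so EBIT − I = $1,696,486.20.
Degree of total leverage = total CM / (EBIT − interest) = $3,710,086.20 / $1,696,486.20 = 2.1869.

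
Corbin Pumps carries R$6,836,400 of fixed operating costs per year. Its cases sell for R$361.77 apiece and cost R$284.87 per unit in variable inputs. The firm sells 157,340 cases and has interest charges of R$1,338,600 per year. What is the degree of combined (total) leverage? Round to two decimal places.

Contribution at this volume is 157,340 × R$76.90 = R$12,099,446.00.
Subtracting fixed costs: EBIT = R$12,099,446.00 − R$6,836,400 = R$5,263,046.00. Interest = R$1,338,600.00.
DOL = R$12,099,446.00 ÷ R$5,263,046.00 = 2.2989; DFL = R$5,263,046.00 ÷ R$3,924,446.00 = 1.3411.
DCL = DOL × DFL = 2.2989 × 1.3411 = 3.0831.

3.08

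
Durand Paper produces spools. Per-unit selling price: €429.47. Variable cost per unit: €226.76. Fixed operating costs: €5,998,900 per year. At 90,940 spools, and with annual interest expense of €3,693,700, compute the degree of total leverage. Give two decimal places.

2.11

At 90,940 units, contribution = 90,940 × €202.71 = €18,434,447.40.
Operating income = contribution − fixed costs = €18,434,447.40 − €5,998,900 = €12,435,547.40. Interest = €3,693,700.00.
DOL = €18,434,447.40 ÷ €12,435,547.40 = 1.4824; DFL = €12,435,547.40 ÷ €8,741,847.40 = 1.4225.
Combined leverage = 1.4824 × 1.4225 = 2.1087.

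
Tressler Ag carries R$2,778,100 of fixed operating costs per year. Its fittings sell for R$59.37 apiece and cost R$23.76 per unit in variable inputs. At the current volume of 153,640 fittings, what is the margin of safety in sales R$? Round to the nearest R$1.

R$4,489,880

Each unit contributes R$59.37 − R$23.76 = R$35.61. Break-even units = R$2,778,100 ÷ R$35.61 = 78,014.60; break-even revenue = 78,014.60 × R$59.37 = R$4,631,726.96.
Actual sales revenue = 153,640 × R$59.37 = R$9,121,606.80.
Margin of safety = R$9,121,606.80 − R$4,631,726.96 = R$4,489,880.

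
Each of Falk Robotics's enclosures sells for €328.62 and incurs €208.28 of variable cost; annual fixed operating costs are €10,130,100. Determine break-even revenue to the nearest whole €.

€27,662,901

Contribution margin per unit = €328.62 − €208.28 = €120.34, a CM ratio of €120.34 ÷ €328.62 = 0.3662.
Break-even revenue = fixed costs × price ÷ CM = €10,130,100 × €328.62 ÷ €120.34 = €27,662,901.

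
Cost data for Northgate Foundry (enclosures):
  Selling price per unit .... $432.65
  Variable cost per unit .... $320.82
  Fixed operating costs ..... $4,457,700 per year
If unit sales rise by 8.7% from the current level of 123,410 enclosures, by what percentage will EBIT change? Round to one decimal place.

+12.9%

Total contribution margin = 123,410 × $111.83 = $13,800,940.30.
Subtracting fixed costs: EBIT = $13,800,940.30 − $4,457,700 = $9,343,240.30.
So DOL = total CM / EBIT = $13,800,940.30 / $9,343,240.30 = 1.4771.
So EBIT moves 1.4771 × (+8.7%) = +12.9%.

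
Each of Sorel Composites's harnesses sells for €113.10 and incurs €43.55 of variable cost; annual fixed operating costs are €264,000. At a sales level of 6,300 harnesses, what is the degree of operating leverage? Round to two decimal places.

2.52

At 6,300 units, contribution = 6,300 × €69.55 = €438,165.00.
Operating income = contribution − fixed costs = €438,165.00 − €264,000 = €174,165.00.
DOL = contribution ÷ EBIT = €438,165.00 ÷ €174,165.00 = 2.5158.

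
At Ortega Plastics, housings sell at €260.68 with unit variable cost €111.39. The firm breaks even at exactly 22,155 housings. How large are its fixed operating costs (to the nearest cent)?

€3,307,519.95

Contribution margin per unit = €260.68 − €111.39 = €149.29.
Since BE = FC / CM, FC = 22,155 × €149.29 = €3,307,519.95.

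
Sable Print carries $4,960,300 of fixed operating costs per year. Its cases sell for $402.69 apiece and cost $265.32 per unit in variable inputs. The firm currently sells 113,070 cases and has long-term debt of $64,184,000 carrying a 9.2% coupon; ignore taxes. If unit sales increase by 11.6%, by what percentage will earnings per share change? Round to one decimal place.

At 113,070 units, contribution = 113,070 × $137.37 = $15,532,425.90.
Subtracting fixed costs: EBIT = $15,532,425.90 − $4,960,300 = $10,572,125.90.
Interest = $5,904,928.00, so EBIT − I = $4,667,197.90.
Degree of combined leverage = contribution ÷ (EBIT − I) = $15,532,425.90 ÷ $4,667,197.90 = 3.3280.
EPS therefore changes by 3.3280 × (+11.6%) = +38.6%.

+38.6%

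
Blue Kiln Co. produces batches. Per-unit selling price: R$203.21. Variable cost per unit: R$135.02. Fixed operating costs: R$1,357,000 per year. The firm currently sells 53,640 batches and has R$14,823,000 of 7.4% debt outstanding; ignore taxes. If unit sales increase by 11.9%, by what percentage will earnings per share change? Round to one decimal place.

+36.2%

Contribution at this volume is 53,640 × R$68.19 = R$3,657,711.60.
Operating income = contribution − fixed costs = R$3,657,711.60 − R$1,357,000 = R$2,300,711.60.
Interest = R$1,096,902.00, so EBIT − I = R$1,203,809.60.
DCL = total CM / (EBIT − I) = R$3,657,711.60 / R$1,203,809.60 = 3.0384.
%ΔEPS = DCL × %ΔSales = 3.0384 × +11.9% = +36.2%.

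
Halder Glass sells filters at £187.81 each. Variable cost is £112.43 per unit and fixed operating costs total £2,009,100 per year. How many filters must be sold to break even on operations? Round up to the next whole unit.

Each unit contributes £187.81 − £112.43 = £75.38.
Units to break even: £2,009,100 ÷ £75.38 = 26,652.96, rounded up to 26,653.

26,653 filters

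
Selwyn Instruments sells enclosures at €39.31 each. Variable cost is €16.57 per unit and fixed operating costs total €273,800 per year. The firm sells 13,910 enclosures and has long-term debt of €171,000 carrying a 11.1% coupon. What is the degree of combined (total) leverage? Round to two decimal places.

13.44

Total contribution margin = 13,910 × €22.74 = €316,313.40.
EBIT = €316,313.40 − €273,800 = €42,513.40. Interest = €18,981.00.
DOL = €316,313.40 ÷ €42,513.40 = 7.4403; DFL = €42,513.40 ÷ €23,532.40 = 1.8066.
DCL = DOL × DFL = 7.4403 × 1.8066 = 13.4416.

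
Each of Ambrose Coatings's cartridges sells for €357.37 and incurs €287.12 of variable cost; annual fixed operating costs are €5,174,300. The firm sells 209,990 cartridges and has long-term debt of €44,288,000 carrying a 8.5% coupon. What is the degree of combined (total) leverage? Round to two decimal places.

Contribution at this volume is 209,990 × €70.25 = €14,751,797.50.
Subtracting fixed costs: EBIT = €14,751,797.50 − €5,174,300 = €9,577,497.50. Interest = €3,764,480.00, so EBIT − I = €5,813,017.50.
DCL = contribution ÷ (EBIT − I) = €14,751,797.50 ÷ €5,813,017.50 = 2.5377.

2.54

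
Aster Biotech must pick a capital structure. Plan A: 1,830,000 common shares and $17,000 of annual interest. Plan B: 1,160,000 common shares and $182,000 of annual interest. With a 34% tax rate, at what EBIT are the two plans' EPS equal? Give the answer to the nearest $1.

$467,672

Set EPS_A = EPS_B: (EBIT − $17,000)(1 − 0.34) ÷ 1,830,000 = (EBIT − $182,000)(1 − 0.34) ÷ 1,160,000.
The (1 − t) factor cancels: (EBIT − 17,000) × 1,160,000 = (EBIT − 182,000) × 1,830,000.
EBIT × (1,830,000 − 1,160,000) = 182,000 × 1,830,000 − 17,000 × 1,160,000 = 313,340,000,000, so EBIT = 313,340,000,000 ÷ 670,000 = 467,671.64.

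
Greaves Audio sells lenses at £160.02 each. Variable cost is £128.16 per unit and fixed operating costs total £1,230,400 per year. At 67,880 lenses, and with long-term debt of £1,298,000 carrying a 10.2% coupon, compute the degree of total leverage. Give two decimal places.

Total contribution margin = 67,880 × £31.86 = £2,162,656.80.
Subtracting fixed costs: EBIT = £2,162,656.80 − £1,230,400 = £932,256.80. Interest = £132,396.00.
DOL = £2,162,656.80 ÷ £932,256.80 = 2.3198; DFL = £932,256.80 ÷ £799,860.80 = 1.1655.
Combined leverage = 2.3198 × 1.1655 = 2.7037.

2.70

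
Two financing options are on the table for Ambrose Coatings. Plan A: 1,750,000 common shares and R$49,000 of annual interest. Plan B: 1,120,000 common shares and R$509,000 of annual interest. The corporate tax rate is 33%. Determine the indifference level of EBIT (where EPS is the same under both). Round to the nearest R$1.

R$1,326,778

Set EPS_A = EPS_B: (EBIT − R$49,000)(1 − 0.33) ÷ 1,750,000 = (EBIT − R$509,000)(1 − 0.33) ÷ 1,120,000.
Cancelling (1 − t) and cross-multiplying: 1,120,000·(EBIT − 49,000) = 1,750,000·(EBIT − 509,000).
Solving, EBIT = (509,000·1,750,000 − 49,000·1,120,000) / (1,750,000 − 1,120,000) = 835,870,000,000 / 630,000 = 1,326,777.78.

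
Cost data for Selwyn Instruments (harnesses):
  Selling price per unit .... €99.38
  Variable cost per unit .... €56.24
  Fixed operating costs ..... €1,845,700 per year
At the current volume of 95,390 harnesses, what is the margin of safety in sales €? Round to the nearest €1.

Unit CM = price − variable cost = €99.38 − €56.24 = €43.14. Break-even units = €1,845,700 ÷ €43.14 = 42,783.96; break-even revenue = 42,783.96 × €99.38 = €4,251,869.87.
Actual sales revenue = 95,390 × €99.38 = €9,479,858.20.
Margin of safety = €9,479,858.20 − €4,251,869.87 = €5,227,988.

€5,227,988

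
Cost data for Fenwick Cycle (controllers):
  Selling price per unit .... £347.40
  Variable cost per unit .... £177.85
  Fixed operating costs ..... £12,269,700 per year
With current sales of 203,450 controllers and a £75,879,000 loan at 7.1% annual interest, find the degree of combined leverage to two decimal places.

Total contribution margin = 203,450 × £169.55 = £34,494,947.50.
Operating income = contribution − fixed costs = £34,494,947.50 − £12,269,700 = £22,225,247.50. Interest = £5,387,409.00.
DOL = £34,494,947.50 ÷ £22,225,247.50 = 1.5521; DFL = £22,225,247.50 ÷ £16,837,838.50 = 1.3200.
DCL = DOL × DFL = 1.5521 × 1.3200 = 2.0488.

2.05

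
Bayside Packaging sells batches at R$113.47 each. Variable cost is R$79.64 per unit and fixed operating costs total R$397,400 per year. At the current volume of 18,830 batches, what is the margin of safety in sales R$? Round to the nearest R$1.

R$803,711

Unit CM = price − variable cost = R$113.47 − R$79.64 = R$33.83. Break-even units = R$397,400 ÷ R$33.83 = 11,746.97; break-even revenue = 11,746.97 × R$113.47 = R$1,332,928.70.
Current sales = 18,830 × R$113.47 = R$2,136,640.10.
Margin of safety = R$2,136,640.10 − R$1,332,928.70 = R$803,711.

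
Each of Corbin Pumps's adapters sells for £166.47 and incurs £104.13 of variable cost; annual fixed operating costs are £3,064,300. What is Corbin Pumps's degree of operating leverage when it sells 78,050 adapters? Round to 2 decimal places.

Total contribution margin = 78,050 × £62.34 = £4,865,637.00.
Operating income = contribution − fixed costs = £4,865,637.00 − £3,064,300 = £1,801,337.00.
So DOL = total CM / EBIT = £4,865,637.00 / £1,801,337.00 = 2.7011.

2.70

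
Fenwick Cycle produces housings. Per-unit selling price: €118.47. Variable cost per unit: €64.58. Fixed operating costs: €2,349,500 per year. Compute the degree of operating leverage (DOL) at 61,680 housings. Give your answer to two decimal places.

3.41

Contribution at this volume is 61,680 × €53.89 = €3,323,935.20.
Subtracting fixed costs: EBIT = €3,323,935.20 − €2,349,500 = €974,435.20.
DOL = contribution ÷ EBIT = €3,323,935.20 ÷ €974,435.20 = 3.4111.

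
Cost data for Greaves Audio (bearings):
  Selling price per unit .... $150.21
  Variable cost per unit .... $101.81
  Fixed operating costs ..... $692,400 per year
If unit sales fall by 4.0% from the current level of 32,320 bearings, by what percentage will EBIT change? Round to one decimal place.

-7.2%

At 32,320 units, contribution = 32,320 × $48.40 = $1,564,288.00.
EBIT = $1,564,288.00 − $692,400 = $871,888.00.
So DOL = total CM / EBIT = $1,564,288.00 / $871,888.00 = 1.7941.
Operating income changes by 1.7941 × -4.0% = -7.2%.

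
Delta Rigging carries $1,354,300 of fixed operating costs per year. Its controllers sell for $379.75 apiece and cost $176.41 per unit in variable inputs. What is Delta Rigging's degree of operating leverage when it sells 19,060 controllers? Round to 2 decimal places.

Total contribution margin = 19,060 × $203.34 = $3,875,660.40.
Operating income = contribution − fixed costs = $3,875,660.40 − $1,354,300 = $2,521,360.40.
DOL = contribution ÷ EBIT = $3,875,660.40 ÷ $2,521,360.40 = 1.5371.

1.54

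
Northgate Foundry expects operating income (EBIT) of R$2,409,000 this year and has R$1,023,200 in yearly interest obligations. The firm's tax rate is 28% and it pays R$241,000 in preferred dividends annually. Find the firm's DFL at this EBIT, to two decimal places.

2.29

Annual interest charges come to R$1,023,200.00.
Preferred dividends grossed up pre-tax: R$241,000 / (1 − 0.28) = R$334,722.22.
DFL = EBIT ÷ [EBIT − I − D_p/(1−t)] = R$2,409,000 ÷ [R$2,409,000 − R$1,023,200.00 − R$334,722.22] = R$2,409,000 ÷ R$1,051,077.78 = 2.2919.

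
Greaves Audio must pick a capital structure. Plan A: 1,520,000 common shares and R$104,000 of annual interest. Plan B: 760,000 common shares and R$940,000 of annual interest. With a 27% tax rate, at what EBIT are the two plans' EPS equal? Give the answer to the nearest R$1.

R$1,776,000

Set EPS_A = EPS_B: (EBIT − R$104,000)(1 − 0.27) ÷ 1,520,000 = (EBIT − R$940,000)(1 − 0.27) ÷ 760,000.
Cancelling (1 − t) and cross-multiplying: 760,000·(EBIT − 104,000) = 1,520,000·(EBIT − 940,000).
EBIT × (1,520,000 − 760,000) = 940,000 × 1,520,000 − 104,000 × 760,000 = 1,349,760,000,000, so EBIT = 1,349,760,000,000 ÷ 760,000 = 1,776,000.00.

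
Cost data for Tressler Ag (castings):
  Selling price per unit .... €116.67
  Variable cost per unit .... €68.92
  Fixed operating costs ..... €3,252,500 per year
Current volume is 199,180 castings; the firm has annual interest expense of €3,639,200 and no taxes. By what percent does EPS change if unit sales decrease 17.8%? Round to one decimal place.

At 199,180 units, contribution = 199,180 × €47.75 = €9,510,845.00.
Subtracting fixed costs: EBIT = €9,510,845.00 − €3,252,500 = €6,258,345.00.
Interest = €3,639,200.00, so EBIT − I = €2,619,145.00.
Degree of combined leverage = contribution ÷ (EBIT − I) = €9,510,845.00 ÷ €2,619,145.00 = 3.6313.
%ΔEPS = DCL × %ΔSales = 3.6313 × -17.8% = -64.6%.

-64.6%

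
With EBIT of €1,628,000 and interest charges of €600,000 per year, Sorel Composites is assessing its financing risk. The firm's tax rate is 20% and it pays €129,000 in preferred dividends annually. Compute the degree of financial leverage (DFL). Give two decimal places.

Interest = €600,000.00.
Pre-tax preferred-dividend burden = €129,000 ÷ (1 − 0.20) = €161,250.00.
DFL = EBIT ÷ [EBIT − I − D_p/(1−t)] = €1,628,000 ÷ [€1,628,000 − €600,000.00 − €161,250.00] = €1,628,000 ÷ €866,750.00 = 1.8783.

1.88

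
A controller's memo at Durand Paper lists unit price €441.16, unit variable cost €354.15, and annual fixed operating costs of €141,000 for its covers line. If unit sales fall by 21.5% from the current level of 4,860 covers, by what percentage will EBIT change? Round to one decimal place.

-32.3%

Total contribution margin = 4,860 × €87.01 = €422,868.60.
Operating income = contribution − fixed costs = €422,868.60 − €141,000 = €281,868.60.
DOL = contribution ÷ EBIT = €422,868.60 ÷ €281,868.60 = 1.5002.
Operating income changes by 1.5002 × -21.5% = -32.3%.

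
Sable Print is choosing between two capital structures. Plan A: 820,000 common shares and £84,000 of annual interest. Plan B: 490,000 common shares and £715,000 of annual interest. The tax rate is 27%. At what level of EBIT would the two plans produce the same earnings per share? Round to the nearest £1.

At indifference, (EBIT − 84,000)(1 − t)/820,000 = (EBIT − 715,000)(1 − t)/490,000.
Cancelling (1 − t) and cross-multiplying: 490,000·(EBIT − 84,000) = 820,000·(EBIT − 715,000).
EBIT × (820,000 − 490,000) = 715,000 × 820,000 − 84,000 × 490,000 = 545,140,000,000, so EBIT = 545,140,000,000 ÷ 330,000 = 1,651,939.39.

£1,651,939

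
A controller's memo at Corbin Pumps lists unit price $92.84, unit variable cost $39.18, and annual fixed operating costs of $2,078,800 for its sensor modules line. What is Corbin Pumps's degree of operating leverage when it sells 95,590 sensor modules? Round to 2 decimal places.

Total contribution margin = 95,590 × $53.66 = $5,129,359.40.
Subtracting fixed costs: EBIT = $5,129,359.40 − $2,078,800 = $3,050,559.40.
Degree of operating leverage = $5,129,359.40 / $3,050,559.40 = 1.6814.

1.68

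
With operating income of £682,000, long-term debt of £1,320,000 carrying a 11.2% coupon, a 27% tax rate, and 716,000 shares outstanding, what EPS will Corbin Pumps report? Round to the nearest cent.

Interest = £147,840.00, so EBT = £682,000 − £147,840.00 = £534,160.00.
Net income = £534,160.00 × (1 − 0.27) = £389,936.80.
Per share: £389,936.80 / 716,000 shares = £0.54.

£0.54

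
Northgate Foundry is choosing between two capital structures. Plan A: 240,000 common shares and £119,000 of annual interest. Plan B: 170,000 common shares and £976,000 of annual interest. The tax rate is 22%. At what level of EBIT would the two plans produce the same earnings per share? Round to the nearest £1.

£3,057,286

At indifference, (EBIT − 119,000)(1 − t)/240,000 = (EBIT − 976,000)(1 − t)/170,000.
Cancelling (1 − t) and cross-multiplying: 170,000·(EBIT − 119,000) = 240,000·(EBIT − 976,000).
EBIT × (240,000 − 170,000) = 976,000 × 240,000 − 119,000 × 170,000 = 214,010,000,000, so EBIT = 214,010,000,000 ÷ 70,000 = 3,057,285.71.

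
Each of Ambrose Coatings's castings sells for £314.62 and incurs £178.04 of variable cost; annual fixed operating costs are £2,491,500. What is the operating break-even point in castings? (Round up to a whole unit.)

Each unit contributes £314.62 − £178.04 = £136.58.
Units to break even: £2,491,500 ÷ £136.58 = 18,242.06, rounded up to 18,243.

18,243 castings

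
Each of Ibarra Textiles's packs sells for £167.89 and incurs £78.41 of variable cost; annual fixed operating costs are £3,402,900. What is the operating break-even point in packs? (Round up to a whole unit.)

Contribution margin per unit = £167.89 − £78.41 = £89.48.
Break-even volume = fixed costs ÷ CM per unit = £3,402,900 ÷ £89.48 = 38,029.73, so 38,030 packs.

38,030 packs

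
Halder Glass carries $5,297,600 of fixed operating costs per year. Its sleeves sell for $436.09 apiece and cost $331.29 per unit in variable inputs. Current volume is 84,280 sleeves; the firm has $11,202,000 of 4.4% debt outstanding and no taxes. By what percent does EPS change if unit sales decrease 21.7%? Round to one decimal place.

-63.0%

Contribution at this volume is 84,280 × $104.80 = $8,832,544.00.
Subtracting fixed costs: EBIT = $8,832,544.00 − $5,297,600 = $3,534,944.00.
Interest = $492,888.00, so EBIT − I = $3,042,056.00.
Degree of combined leverage = contribution ÷ (EBIT − I) = $8,832,544.00 ÷ $3,042,056.00 = 2.9035.
EPS therefore changes by 2.9035 × (-21.7%) = -63.0%.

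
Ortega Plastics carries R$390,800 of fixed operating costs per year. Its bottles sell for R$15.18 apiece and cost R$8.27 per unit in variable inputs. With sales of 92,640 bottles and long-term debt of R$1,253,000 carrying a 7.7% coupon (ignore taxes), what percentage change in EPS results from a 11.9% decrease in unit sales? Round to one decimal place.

At 92,640 units, contribution = 92,640 × R$6.91 = R$640,142.40.
Operating income = contribution − fixed costs = R$640,142.40 − R$390,800 = R$249,342.40.
After interest of R$96,481.00, pre-tax earnings = R$152,861.40.
Degree of combined leverage = contribution ÷ (EBIT − I) = R$640,142.40 ÷ R$152,861.40 = 4.1877.
%ΔEPS = DCL × %ΔSales = 4.1877 × -11.9% = -49.8%.

-49.8%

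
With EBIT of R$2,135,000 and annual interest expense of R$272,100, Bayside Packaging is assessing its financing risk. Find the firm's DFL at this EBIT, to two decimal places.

Interest = R$272,100.00.
Degree of financial leverage = EBIT / (EBIT − interest) = R$2,135,000 / R$1,862,900.00 = 1.1461.

1.15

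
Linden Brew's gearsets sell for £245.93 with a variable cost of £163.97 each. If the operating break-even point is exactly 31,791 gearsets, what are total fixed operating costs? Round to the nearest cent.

£2,605,590.36

Unit CM = price − variable cost = £245.93 − £163.97 = £81.96.
Fixed costs = break-even units × CM = 31,791 × £81.96 = £2,605,590.36.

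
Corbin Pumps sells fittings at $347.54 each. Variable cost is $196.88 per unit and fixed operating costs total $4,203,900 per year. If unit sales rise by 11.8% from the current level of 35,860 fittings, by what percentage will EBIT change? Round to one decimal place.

+53.2%

Contribution at this volume is 35,860 × $150.66 = $5,402,667.60.
Operating income = contribution − fixed costs = $5,402,667.60 − $4,203,900 = $1,198,767.60.
DOL = contribution ÷ EBIT = $5,402,667.60 ÷ $1,198,767.60 = 4.5069.
Operating income changes by 4.5069 × +11.8% = +53.2%.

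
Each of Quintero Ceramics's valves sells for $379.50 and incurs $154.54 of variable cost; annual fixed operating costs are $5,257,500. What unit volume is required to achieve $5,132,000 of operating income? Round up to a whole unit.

Each unit contributes $379.50 − $154.54 = $224.96.
Required volume = (fixed costs + target profit) ÷ CM = ($5,257,500 + $5,132,000) ÷ $224.96 = 46,183.77, so 46,184 valves.

46,184 valves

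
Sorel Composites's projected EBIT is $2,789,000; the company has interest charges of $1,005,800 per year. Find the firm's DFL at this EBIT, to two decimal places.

Interest = $1,005,800.00.
Degree of financial leverage = EBIT / (EBIT − interest) = $2,789,000 / $1,783,200.00 = 1.5640.

1.56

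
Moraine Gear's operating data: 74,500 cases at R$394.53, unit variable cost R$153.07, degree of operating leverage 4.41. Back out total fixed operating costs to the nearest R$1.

R$13,909,684

Total contribution margin = 74,500 × R$241.46 = R$17,988,770.00.
DOL = contribution / EBIT, so EBIT = R$17,988,770.00 / 4.41 = R$4,079,086.17.
Fixed costs = CM − EBIT = R$17,988,770.00 − R$4,079,086.17 = R$13,909,684.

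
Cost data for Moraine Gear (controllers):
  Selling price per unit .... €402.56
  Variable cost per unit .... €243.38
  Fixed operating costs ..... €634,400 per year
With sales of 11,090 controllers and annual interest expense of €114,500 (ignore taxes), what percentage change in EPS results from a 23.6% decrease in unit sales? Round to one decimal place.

At 11,090 units, contribution = 11,090 × €159.18 = €1,765,306.20.
EBIT = €1,765,306.20 − €634,400 = €1,130,906.20.
Interest = €114,500.00, so EBIT − I = €1,016,406.20.
Degree of combined leverage = contribution ÷ (EBIT − I) = €1,765,306.20 ÷ €1,016,406.20 = 1.7368.
%ΔEPS = DCL × %ΔSales = 1.7368 × -23.6% = -41.0%.

-41.0%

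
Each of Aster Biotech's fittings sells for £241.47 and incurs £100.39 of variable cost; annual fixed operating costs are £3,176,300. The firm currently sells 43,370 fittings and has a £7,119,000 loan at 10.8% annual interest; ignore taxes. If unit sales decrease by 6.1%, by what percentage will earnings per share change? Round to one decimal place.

-17.2%

Total contribution margin = 43,370 × £141.08 = £6,118,639.60.
EBIT = £6,118,639.60 − £3,176,300 = £2,942,339.60.
After interest of £768,852.00, pre-tax earnings = £2,173,487.60.
DCL = total CM / (EBIT − I) = £6,118,639.60 / £2,173,487.60 = 2.8151.
EPS therefore changes by 2.8151 × (-6.1%) = -17.2%.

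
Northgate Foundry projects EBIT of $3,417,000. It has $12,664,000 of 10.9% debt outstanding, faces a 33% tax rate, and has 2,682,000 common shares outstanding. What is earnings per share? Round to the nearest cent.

Interest = $1,380,376.00, so EBT = $3,417,000 − $1,380,376.00 = $2,036,624.00.
Net income = $2,036,624.00 × (1 − 0.33) = $1,364,538.08.
Per share: $1,364,538.08 / 2,682,000 shares = $0.51.

$0.51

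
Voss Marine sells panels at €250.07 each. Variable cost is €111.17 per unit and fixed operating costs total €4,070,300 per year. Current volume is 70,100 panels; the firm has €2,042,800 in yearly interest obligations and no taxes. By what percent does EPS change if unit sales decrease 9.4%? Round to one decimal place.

At 70,100 units, contribution = 70,100 × €138.90 = €9,736,890.00.
Operating income = contribution − fixed costs = €9,736,890.00 − €4,070,300 = €5,666,590.00.
After interest of €2,042,800.00, pre-tax earnings = €3,623,790.00.
Degree of combined leverage = contribution ÷ (EBIT − I) = €9,736,890.00 ÷ €3,623,790.00 = 2.6869.
%ΔEPS = DCL × %ΔSales = 2.6869 × -9.4% = -25.3%.

-25.3%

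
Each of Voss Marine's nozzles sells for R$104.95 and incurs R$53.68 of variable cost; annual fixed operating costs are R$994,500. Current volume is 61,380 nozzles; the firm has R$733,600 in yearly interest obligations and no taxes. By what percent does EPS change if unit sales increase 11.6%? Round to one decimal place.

+25.7%

Contribution at this volume is 61,380 × R$51.27 = R$3,146,952.60.
Subtracting fixed costs: EBIT = R$3,146,952.60 − R$994,500 = R$2,152,452.60.
After interest of R$733,600.00, pre-tax earnings = R$1,418,852.60.
DCL = total CM / (EBIT − I) = R$3,146,952.60 / R$1,418,852.60 = 2.2180.
%ΔEPS = DCL × %ΔSales = 2.2180 × +11.6% = +25.7%.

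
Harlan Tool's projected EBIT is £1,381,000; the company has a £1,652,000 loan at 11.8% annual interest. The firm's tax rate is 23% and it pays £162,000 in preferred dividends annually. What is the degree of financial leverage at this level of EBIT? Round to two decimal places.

1.42

Interest = £194,936.00.
Pre-tax preferred-dividend burden = £162,000 ÷ (1 − 0.23) = £210,389.61.
DFL = EBIT ÷ [EBIT − I − D_p/(1−t)] = £1,381,000 ÷ [£1,381,000 − £194,936.00 − £210,389.61] = £1,381,000 ÷ £975,674.39 = 1.4154.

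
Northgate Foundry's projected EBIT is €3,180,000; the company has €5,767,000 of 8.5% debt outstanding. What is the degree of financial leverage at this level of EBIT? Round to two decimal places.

Interest = €490,195.00.
DFL = EBIT ÷ (EBIT − I) = €3,180,000 ÷ (€3,180,000 − €490,195.00) = €3,180,000 ÷ €2,689,805.00 = 1.1822.

1.18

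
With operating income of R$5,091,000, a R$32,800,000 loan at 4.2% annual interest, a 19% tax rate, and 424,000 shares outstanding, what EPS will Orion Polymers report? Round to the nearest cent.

Interest = R$1,377,600.00, so EBT = R$5,091,000 − R$1,377,600.00 = R$3,713,400.00.
Net income = R$3,713,400.00 × (1 − 0.19) = R$3,007,854.00.
Per share: R$3,007,854.00 / 424,000 shares = R$7.09.

R$7.09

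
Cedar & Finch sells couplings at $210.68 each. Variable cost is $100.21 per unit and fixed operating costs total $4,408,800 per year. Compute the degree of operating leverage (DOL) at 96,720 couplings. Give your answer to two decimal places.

1.70

At 96,720 units, contribution = 96,720 × $110.47 = $10,684,658.40.
Subtracting fixed costs: EBIT = $10,684,658.40 − $4,408,800 = $6,275,858.40.
Degree of operating leverage = $10,684,658.40 / $6,275,858.40 = 1.7025.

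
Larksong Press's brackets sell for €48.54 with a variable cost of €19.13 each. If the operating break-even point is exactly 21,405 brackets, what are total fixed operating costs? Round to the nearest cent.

€629,521.05

Contribution margin per unit = €48.54 − €19.13 = €29.41.
Since BE = FC / CM, FC = 21,405 × €29.41 = €629,521.05.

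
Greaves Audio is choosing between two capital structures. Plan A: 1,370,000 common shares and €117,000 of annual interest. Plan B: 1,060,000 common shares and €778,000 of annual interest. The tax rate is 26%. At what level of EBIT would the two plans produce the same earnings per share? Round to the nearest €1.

€3,038,194

Set EPS_A = EPS_B: (EBIT − €117,000)(1 − 0.26) ÷ 1,370,000 = (EBIT − €778,000)(1 − 0.26) ÷ 1,060,000.
Cancelling (1 − t) and cross-multiplying: 1,060,000·(EBIT − 117,000) = 1,370,000·(EBIT − 778,000).
EBIT × (1,370,000 − 1,060,000) = 778,000 × 1,370,000 − 117,000 × 1,060,000 = 941,840,000,000, so EBIT = 941,840,000,000 ÷ 310,000 = 3,038,193.55.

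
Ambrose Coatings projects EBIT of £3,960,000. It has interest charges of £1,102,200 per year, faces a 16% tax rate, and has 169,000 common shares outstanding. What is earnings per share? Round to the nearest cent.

£14.20

Pre-tax income = £3,960,000 − £1,102,200.00 = £2,857,800.00.
After tax at 16%: net income = £2,857,800.00 × 0.84 = £2,400,552.00.
EPS = £2,400,552.00 ÷ 169,000 = £14.20.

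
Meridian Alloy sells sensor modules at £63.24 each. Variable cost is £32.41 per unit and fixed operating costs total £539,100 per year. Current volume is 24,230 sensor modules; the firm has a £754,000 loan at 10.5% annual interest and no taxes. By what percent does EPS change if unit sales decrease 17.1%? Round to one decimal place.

Contribution at this volume is 24,230 × £30.83 = £747,010.90.
Subtracting fixed costs: EBIT = £747,010.90 − £539,100 = £207,910.90.
After interest of £79,170.00, pre-tax earnings = £128,740.90.
Degree of combined leverage = contribution ÷ (EBIT − I) = £747,010.90 ÷ £128,740.90 = 5.8024.
EPS therefore changes by 5.8024 × (-17.1%) = -99.2%.

-99.2%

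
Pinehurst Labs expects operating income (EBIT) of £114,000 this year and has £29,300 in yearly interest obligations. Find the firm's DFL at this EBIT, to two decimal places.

Interest = £29,300.00.
Degree of financial leverage = EBIT / (EBIT − interest) = £114,000 / £84,700.00 = 1.3459.

1.35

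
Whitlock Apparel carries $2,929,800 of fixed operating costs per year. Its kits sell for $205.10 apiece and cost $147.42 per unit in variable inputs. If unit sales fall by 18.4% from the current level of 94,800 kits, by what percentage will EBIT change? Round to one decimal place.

-39.6%

Contribution at this volume is 94,800 × $57.68 = $5,468,064.00.
Subtracting fixed costs: EBIT = $5,468,064.00 − $2,929,800 = $2,538,264.00.
Degree of operating leverage = $5,468,064.00 / $2,538,264.00 = 2.1543.
%ΔEBIT = DOL × %ΔSales = 2.1543 × -18.4% = -39.6%.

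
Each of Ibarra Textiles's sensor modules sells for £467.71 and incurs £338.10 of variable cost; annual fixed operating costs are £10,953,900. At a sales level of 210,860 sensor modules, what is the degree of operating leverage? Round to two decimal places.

Contribution at this volume is 210,860 × £129.61 = £27,329,564.60.
Subtracting fixed costs: EBIT = £27,329,564.60 − £10,953,900 = £16,375,664.60.
Degree of operating leverage = £27,329,564.60 / £16,375,664.60 = 1.6689.

1.67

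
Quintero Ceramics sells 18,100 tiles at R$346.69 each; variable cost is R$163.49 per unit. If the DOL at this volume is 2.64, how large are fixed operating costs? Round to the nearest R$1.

Contribution at this volume is 18,100 × R$183.20 = R$3,315,920.00.
DOL = contribution / EBIT, so EBIT = R$3,315,920.00 / 2.64 = R$1,256,030.30.
And FC = contribution − EBIT = R$3,315,920.00 − R$1,256,030.30 = R$2,059,890.

R$2,059,890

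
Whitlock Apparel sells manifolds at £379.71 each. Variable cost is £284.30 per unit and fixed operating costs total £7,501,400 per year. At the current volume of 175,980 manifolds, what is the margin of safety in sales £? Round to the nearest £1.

Contribution margin per unit = £379.71 − £284.30 = £95.41. Break-even units = £7,501,400 ÷ £95.41 = 78,622.79; break-even revenue = 78,622.79 × £379.71 = £29,853,858.02.
Actual sales revenue = 175,980 × £379.71 = £66,821,365.80.
Margin of safety = £66,821,365.80 − £29,853,858.02 = £36,967,508.

£36,967,508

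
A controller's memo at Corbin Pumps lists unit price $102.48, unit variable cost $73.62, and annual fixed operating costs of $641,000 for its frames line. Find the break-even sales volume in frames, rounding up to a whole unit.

Unit CM = price − variable cost = $102.48 − $73.62 = $28.86.
Break-even Q = $641,000 / $28.86 = 22,210.67 → 22,211 frames.

22,211 frames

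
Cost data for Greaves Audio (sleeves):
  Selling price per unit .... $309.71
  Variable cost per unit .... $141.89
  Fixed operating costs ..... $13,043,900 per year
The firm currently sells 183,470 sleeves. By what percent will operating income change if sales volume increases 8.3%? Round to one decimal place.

Total contribution margin = 183,470 × $167.82 = $30,789,935.40.
Operating income = contribution − fixed costs = $30,789,935.40 − $13,043,900 = $17,746,035.40.
So DOL = total CM / EBIT = $30,789,935.40 / $17,746,035.40 = 1.7350.
So EBIT moves 1.7350 × (+8.3%) = +14.4%.

+14.4%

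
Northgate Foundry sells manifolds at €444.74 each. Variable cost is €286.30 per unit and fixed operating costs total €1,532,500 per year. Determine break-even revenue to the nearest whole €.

Contribution margin per unit = €444.74 − €286.30 = €158.44, a CM ratio of €158.44 ÷ €444.74 = 0.3563.
Break-even revenue = fixed costs × price ÷ CM = €1,532,500 × €444.74 ÷ €158.44 = €4,301,717.

€4,301,717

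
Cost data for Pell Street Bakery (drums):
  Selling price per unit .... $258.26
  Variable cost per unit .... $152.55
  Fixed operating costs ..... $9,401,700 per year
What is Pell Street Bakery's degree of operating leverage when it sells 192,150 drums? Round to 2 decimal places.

Total contribution margin = 192,150 × $105.71 = $20,312,176.50.
EBIT = $20,312,176.50 − $9,401,700 = $10,910,476.50.
Degree of operating leverage = $20,312,176.50 / $10,910,476.50 = 1.8617.

1.86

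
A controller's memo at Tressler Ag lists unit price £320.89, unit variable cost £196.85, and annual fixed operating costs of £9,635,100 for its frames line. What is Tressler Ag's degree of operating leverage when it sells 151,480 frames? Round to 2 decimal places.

2.05

Total contribution margin = 151,480 × £124.04 = £18,789,579.20.
Subtracting fixed costs: EBIT = £18,789,579.20 − £9,635,100 = £9,154,479.20.
DOL = contribution ÷ EBIT = £18,789,579.20 ÷ £9,154,479.20 = 2.0525.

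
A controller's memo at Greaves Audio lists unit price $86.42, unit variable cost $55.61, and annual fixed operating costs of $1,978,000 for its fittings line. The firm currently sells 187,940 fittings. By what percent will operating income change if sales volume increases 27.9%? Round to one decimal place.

+42.4%

Contribution at this volume is 187,940 × $30.81 = $5,790,431.40.
Subtracting fixed costs: EBIT = $5,790,431.40 − $1,978,000 = $3,812,431.40.
DOL = contribution ÷ EBIT = $5,790,431.40 ÷ $3,812,431.40 = 1.5188.
%ΔEBIT = DOL × %ΔSales = 1.5188 × +27.9% = +42.4%.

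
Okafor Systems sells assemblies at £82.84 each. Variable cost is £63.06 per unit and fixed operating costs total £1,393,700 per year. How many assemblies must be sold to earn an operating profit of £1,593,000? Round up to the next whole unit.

150,996 assemblies

Unit CM = price − variable cost = £82.84 − £63.06 = £19.78.
Units = (FC + target) / CM = (£1,393,700 + £1,593,000) / £19.78 = 150,995.96, so 150,996 assemblies.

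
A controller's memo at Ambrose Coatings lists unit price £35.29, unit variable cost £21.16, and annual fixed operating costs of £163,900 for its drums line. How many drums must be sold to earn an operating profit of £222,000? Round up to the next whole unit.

Each unit contributes £35.29 − £21.16 = £14.13.
Units = (FC + target) / CM = (£163,900 + £222,000) / £14.13 = 27,310.69, so 27,311 drums.

27,311 drums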